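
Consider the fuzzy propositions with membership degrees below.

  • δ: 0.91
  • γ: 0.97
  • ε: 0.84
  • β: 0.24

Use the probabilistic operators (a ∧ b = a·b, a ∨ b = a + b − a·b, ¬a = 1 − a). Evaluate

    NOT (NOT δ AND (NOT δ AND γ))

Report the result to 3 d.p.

0.992

NOT δ = 1 − 0.9100 = 0.0900
NOT δ = 1 − 0.9100 = 0.0900
NOT δ AND γ = a·b on (0.0900, 0.9700) = 0.0873
NOT δ AND (NOT δ AND γ) = a·b on (0.0900, 0.0873) = 0.0079
NOT (NOT δ AND (NOT δ AND γ)) = 1 − 0.0079 = 0.9921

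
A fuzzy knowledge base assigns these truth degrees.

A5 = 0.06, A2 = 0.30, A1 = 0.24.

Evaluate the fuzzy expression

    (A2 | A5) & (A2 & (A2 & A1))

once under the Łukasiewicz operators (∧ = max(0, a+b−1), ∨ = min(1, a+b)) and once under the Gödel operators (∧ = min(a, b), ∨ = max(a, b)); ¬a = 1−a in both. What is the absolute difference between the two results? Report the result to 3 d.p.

0.240

Under Łukasiewicz:
  A2 | A5 = min(1, a+b) on (0.30, 0.06) = 0.36
  A2 & A1 = max(0, a+b−1) on (0.30, 0.24) = 0.00
  A2 & (A2 & A1) = max(0, a+b−1) on (0.30, 0.00) = 0.00
  (A2 | A5) & (A2 & (A2 & A1)) = max(0, a+b−1) on (0.36, 0.00) = 0.00
  → value = 0.0000
Under Gödel:
  A2 | A5 = max(a, b) on (0.30, 0.06) = 0.30
  A2 & A1 = min(a, b) on (0.30, 0.24) = 0.24
  A2 & (A2 & A1) = min(a, b) on (0.30, 0.24) = 0.24
  (A2 | A5) & (A2 & (A2 & A1)) = min(a, b) on (0.30, 0.24) = 0.24
  → value = 0.2400
|0.0000 − 0.2400| = 0.240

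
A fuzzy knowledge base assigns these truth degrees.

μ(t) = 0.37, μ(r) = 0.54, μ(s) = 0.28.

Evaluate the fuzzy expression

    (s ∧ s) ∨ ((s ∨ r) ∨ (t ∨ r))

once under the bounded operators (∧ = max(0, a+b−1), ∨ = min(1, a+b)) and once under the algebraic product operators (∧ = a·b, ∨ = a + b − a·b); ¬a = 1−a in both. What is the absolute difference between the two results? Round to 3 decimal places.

Under bounded:
  s ∧ s = max(0, a+b−1) on (0.28, 0.28) = 0.00
  s ∨ r = min(1, a+b) on (0.28, 0.54) = 0.82
  t ∨ r = min(1, a+b) on (0.37, 0.54) = 0.91
  (s ∨ r) ∨ (t ∨ r) = min(1, a+b) on (0.82, 0.91) = 1.00
  (s ∧ s) ∨ ((s ∨ r) ∨ (t ∨ r)) = min(1, a+b) on (0.00, 1.00) = 1.00
  → value = 1.0000
Under algebraic product:
  s ∧ s = a·b on (0.2800, 0.2800) = 0.0784
  s ∨ r = a + b − a·b on (0.2800, 0.5400) = 0.6688
  t ∨ r = a + b − a·b on (0.3700, 0.5400) = 0.7102
  (s ∨ r) ∨ (t ∨ r) = a + b − a·b on (0.6688, 0.7102) = 0.9040
  (s ∧ s) ∨ ((s ∨ r) ∨ (t ∨ r)) = a + b − a·b on (0.0784, 0.9040) = 0.9115
  → value = 0.9115
|1.0000 − 0.9115| = 0.088

0.088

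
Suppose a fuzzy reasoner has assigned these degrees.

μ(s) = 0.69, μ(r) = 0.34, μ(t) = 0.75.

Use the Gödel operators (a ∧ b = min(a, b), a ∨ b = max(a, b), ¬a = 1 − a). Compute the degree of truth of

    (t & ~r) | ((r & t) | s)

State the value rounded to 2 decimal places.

0.69

~r = 1 − 0.34 = 0.66
t & ~r = min(a, b) on (0.75, 0.66) = 0.66
r & t = min(a, b) on (0.34, 0.75) = 0.34
(r & t) | s = max(a, b) on (0.34, 0.69) = 0.69
(t & ~r) | ((r & t) | s) = max(a, b) on (0.66, 0.69) = 0.69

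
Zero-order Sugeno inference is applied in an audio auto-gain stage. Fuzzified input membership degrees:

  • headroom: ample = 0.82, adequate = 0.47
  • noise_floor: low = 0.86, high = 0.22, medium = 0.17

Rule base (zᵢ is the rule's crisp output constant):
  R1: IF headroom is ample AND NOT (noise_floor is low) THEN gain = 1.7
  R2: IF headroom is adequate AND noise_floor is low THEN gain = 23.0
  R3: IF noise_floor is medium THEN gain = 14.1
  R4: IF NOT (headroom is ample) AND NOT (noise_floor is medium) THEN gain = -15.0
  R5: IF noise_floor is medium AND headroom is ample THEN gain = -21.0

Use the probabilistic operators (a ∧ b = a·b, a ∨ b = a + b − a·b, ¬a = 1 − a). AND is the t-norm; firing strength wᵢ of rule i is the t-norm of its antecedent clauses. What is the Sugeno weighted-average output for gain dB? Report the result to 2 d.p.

6.87

R1 (z=1.7): ample=0.82, ¬low=1−0.86=0.14; AND[a·b] → w = 0.1148
R2 (z=23.0): adequate=0.47, low=0.86; AND[a·b] → w = 0.4042
R3 (z=14.1): medium=0.17 → w = 0.1700
R4 (z=-15.0): ¬ample=1−0.82=0.18, ¬medium=1−0.17=0.83; AND[a·b] → w = 0.1494
R5 (z=-21.0): medium=0.17, ample=0.82; AND[a·b] → w = 0.1394
Weighted average = (0.1148·1.7 + 0.4042·23.0 + 0.1700·14.1 + 0.1494·-15.0 + 0.1394·-21.0) / (0.1148 + 0.4042 + 0.1700 + 0.1494 + 0.1394)
  = 6.7204 / 0.9778 = 6.87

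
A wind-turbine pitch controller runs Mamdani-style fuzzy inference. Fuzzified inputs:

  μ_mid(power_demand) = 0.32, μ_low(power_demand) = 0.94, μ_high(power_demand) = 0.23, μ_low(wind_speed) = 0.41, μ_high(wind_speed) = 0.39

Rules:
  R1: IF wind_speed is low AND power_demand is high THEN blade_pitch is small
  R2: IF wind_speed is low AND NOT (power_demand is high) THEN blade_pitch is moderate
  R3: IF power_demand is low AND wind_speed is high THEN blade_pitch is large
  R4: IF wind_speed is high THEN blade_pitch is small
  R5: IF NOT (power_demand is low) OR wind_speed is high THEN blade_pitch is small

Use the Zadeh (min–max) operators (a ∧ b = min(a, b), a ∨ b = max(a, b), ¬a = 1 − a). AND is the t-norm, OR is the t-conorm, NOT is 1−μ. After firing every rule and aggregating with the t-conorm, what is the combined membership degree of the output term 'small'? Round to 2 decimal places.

0.39

R1: low=0.41, high=0.23; AND[min(a, b)] → w = 0.23
R2: low=0.41, ¬high=1−0.23=0.77; AND[min(a, b)] → w = 0.41
R3: low=0.94, high=0.39; AND[min(a, b)] → w = 0.39
R4: high=0.39 → w = 0.39
R5: ¬low=1−0.94=0.06, high=0.39; OR[max(a, b)] → w = 0.39
Rules with consequent 'small': {R1, R4, R5} → strengths 0.23, 0.39, 0.39
Aggregate via t-conorm [max(a, b)]: 0.39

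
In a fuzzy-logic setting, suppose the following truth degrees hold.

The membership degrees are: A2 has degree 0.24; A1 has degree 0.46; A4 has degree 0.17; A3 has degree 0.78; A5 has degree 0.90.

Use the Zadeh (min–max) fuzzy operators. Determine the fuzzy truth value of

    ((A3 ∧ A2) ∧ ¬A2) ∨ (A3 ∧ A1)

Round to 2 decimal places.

A3 ∧ A2 = min(a, b) on (0.78, 0.24) = 0.24
¬A2 = 1 − 0.24 = 0.76
(A3 ∧ A2) ∧ ¬A2 = min(a, b) on (0.24, 0.76) = 0.24
A3 ∧ A1 = min(a, b) on (0.78, 0.46) = 0.46
((A3 ∧ A2) ∧ ¬A2) ∨ (A3 ∧ A1) = max(a, b) on (0.24, 0.46) = 0.46

0.46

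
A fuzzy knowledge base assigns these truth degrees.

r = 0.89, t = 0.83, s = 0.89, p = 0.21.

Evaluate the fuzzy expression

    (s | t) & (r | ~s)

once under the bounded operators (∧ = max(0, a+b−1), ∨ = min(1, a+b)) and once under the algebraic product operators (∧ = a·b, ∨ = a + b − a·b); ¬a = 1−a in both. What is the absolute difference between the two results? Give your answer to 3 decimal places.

Under bounded:
  s | t = min(1, a+b) on (0.89, 0.83) = 1.00
  ~s = 1 − 0.89 = 0.11
  r | ~s = min(1, a+b) on (0.89, 0.11) = 1.00
  (s | t) & (r | ~s) = max(0, a+b−1) on (1.00, 1.00) = 1.00
  → value = 1.0000
Under algebraic product:
  s | t = a + b − a·b on (0.8900, 0.8300) = 0.9813
  ~s = 1 − 0.8900 = 0.1100
  r | ~s = a + b − a·b on (0.8900, 0.1100) = 0.9021
  (s | t) & (r | ~s) = a·b on (0.9813, 0.9021) = 0.8852
  → value = 0.8852
|1.0000 − 0.8852| = 0.115

0.115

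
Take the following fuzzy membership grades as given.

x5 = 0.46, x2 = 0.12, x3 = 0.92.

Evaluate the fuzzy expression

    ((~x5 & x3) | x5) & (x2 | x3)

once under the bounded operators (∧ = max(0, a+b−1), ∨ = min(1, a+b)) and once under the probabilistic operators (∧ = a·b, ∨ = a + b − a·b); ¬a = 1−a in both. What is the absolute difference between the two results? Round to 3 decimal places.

Under bounded:
  ~x5 = 1 − 0.46 = 0.54
  ~x5 & x3 = max(0, a+b−1) on (0.54, 0.92) = 0.46
  (~x5 & x3) | x5 = min(1, a+b) on (0.46, 0.46) = 0.92
  x2 | x3 = min(1, a+b) on (0.12, 0.92) = 1.00
  ((~x5 & x3) | x5) & (x2 | x3) = max(0, a+b−1) on (0.92, 1.00) = 0.92
  → value = 0.9200
Under probabilistic:
  ~x5 = 1 − 0.4600 = 0.5400
  ~x5 & x3 = a·b on (0.5400, 0.9200) = 0.4968
  (~x5 & x3) | x5 = a + b − a·b on (0.4968, 0.4600) = 0.7283
  x2 | x3 = a + b − a·b on (0.1200, 0.9200) = 0.9296
  ((~x5 & x3) | x5) & (x2 | x3) = a·b on (0.7283, 0.9296) = 0.6770
  → value = 0.6770
|0.9200 − 0.6770| = 0.243

0.243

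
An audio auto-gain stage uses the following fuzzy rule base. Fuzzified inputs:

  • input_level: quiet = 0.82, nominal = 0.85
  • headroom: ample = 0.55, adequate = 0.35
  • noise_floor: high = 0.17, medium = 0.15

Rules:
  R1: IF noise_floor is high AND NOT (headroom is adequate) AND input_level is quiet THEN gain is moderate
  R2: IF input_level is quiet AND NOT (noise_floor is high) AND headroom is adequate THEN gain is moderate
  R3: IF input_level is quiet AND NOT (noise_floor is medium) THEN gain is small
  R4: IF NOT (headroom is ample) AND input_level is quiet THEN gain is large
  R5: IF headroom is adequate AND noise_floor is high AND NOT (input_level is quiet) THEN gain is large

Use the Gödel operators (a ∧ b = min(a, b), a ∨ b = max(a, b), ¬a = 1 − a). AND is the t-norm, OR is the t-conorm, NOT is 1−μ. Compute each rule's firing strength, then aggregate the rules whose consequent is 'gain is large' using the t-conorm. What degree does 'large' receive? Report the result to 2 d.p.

0.45

R1: high=0.17, ¬adequate=1−0.35=0.65, quiet=0.82; AND[min(a, b)] → w = 0.17
R2: quiet=0.82, ¬high=1−0.17=0.83, adequate=0.35; AND[min(a, b)] → w = 0.35
R3: quiet=0.82, ¬medium=1−0.15=0.85; AND[min(a, b)] → w = 0.82
R4: ¬ample=1−0.55=0.45, quiet=0.82; AND[min(a, b)] → w = 0.45
R5: adequate=0.35, high=0.17, ¬quiet=1−0.82=0.18; AND[min(a, b)] → w = 0.17
Rules with consequent 'large': {R4, R5} → strengths 0.45, 0.17
Aggregate via t-conorm [max(a, b)]: 0.45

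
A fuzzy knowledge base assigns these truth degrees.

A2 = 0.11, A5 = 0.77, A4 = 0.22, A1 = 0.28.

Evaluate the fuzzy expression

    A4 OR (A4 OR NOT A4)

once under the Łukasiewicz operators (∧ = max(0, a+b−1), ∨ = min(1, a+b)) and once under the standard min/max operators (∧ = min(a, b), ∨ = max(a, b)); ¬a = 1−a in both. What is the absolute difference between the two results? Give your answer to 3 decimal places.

0.220

Under Łukasiewicz:
  NOT A4 = 1 − 0.22 = 0.78
  A4 OR NOT A4 = min(1, a+b) on (0.22, 0.78) = 1.00
  A4 OR (A4 OR NOT A4) = min(1, a+b) on (0.22, 1.00) = 1.00
  → value = 1.0000
Under standard min/max:
  NOT A4 = 1 − 0.22 = 0.78
  A4 OR NOT A4 = max(a, b) on (0.22, 0.78) = 0.78
  A4 OR (A4 OR NOT A4) = max(a, b) on (0.22, 0.78) = 0.78
  → value = 0.7800
|1.0000 − 0.7800| = 0.220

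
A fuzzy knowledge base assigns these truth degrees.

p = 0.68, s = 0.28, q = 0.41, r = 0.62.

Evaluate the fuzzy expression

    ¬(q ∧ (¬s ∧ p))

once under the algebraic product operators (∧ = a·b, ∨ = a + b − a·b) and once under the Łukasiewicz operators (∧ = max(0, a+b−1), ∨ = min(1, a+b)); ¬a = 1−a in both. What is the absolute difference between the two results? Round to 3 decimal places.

Under algebraic product:
  ¬s = 1 − 0.2800 = 0.7200
  ¬s ∧ p = a·b on (0.7200, 0.6800) = 0.4896
  q ∧ (¬s ∧ p) = a·b on (0.4100, 0.4896) = 0.2007
  ¬(q ∧ (¬s ∧ p)) = 1 − 0.2007 = 0.7993
  → value = 0.7993
Under Łukasiewicz:
  ¬s = 1 − 0.28 = 0.72
  ¬s ∧ p = max(0, a+b−1) on (0.72, 0.68) = 0.40
  q ∧ (¬s ∧ p) = max(0, a+b−1) on (0.41, 0.40) = 0.00
  ¬(q ∧ (¬s ∧ p)) = 1 − 0.00 = 1.00
  → value = 1.0000
|0.7993 − 1.0000| = 0.201

0.201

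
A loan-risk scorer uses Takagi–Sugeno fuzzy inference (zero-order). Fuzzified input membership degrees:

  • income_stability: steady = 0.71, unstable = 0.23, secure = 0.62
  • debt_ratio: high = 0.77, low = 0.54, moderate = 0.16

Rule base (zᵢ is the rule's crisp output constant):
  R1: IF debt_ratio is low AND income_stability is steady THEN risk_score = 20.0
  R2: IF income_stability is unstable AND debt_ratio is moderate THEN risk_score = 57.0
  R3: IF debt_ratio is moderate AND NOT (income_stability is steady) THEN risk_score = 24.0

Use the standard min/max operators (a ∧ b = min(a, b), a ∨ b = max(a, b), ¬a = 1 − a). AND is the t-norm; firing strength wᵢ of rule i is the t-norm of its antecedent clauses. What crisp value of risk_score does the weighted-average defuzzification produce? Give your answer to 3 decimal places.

R1 (z=20.0): low=0.54, steady=0.71; AND[min(a, b)] → w = 0.54
R2 (z=57.0): unstable=0.23, moderate=0.16; AND[min(a, b)] → w = 0.16
R3 (z=24.0): moderate=0.16, ¬steady=1−0.71=0.29; AND[min(a, b)] → w = 0.16
Weighted average = (0.54·20.0 + 0.16·57.0 + 0.16·24.0) / (0.54 + 0.16 + 0.16)
  = 23.7600 / 0.8600 = 27.628

27.628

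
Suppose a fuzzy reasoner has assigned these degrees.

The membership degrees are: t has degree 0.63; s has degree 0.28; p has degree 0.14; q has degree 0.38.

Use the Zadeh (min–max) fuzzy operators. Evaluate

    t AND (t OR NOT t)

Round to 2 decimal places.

0.63

NOT t = 1 − 0.63 = 0.37
t OR NOT t = max(a, b) on (0.63, 0.37) = 0.63
t AND (t OR NOT t) = min(a, b) on (0.63, 0.63) = 0.63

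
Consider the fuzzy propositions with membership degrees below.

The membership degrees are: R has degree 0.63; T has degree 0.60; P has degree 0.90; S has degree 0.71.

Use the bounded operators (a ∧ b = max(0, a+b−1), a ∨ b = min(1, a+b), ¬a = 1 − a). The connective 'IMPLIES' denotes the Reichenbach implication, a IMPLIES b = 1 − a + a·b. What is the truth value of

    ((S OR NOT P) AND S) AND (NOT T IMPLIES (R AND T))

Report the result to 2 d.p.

NOT P = 1 − 0.90 = 0.10
S OR NOT P = min(1, a+b) on (0.71, 0.10) = 0.81
(S OR NOT P) AND S = max(0, a+b−1) on (0.81, 0.71) = 0.52
NOT T = 1 − 0.60 = 0.40
R AND T = max(0, a+b−1) on (0.63, 0.60) = 0.23
NOT T IMPLIES (R AND T)  [Reichenbach: 1 − a + a·b] with a=0.40, b=0.23 → 0.69
((S OR NOT P) AND S) AND (NOT T IMPLIES (R AND T)) = max(0, a+b−1) on (0.52, 0.69) = 0.21

0.21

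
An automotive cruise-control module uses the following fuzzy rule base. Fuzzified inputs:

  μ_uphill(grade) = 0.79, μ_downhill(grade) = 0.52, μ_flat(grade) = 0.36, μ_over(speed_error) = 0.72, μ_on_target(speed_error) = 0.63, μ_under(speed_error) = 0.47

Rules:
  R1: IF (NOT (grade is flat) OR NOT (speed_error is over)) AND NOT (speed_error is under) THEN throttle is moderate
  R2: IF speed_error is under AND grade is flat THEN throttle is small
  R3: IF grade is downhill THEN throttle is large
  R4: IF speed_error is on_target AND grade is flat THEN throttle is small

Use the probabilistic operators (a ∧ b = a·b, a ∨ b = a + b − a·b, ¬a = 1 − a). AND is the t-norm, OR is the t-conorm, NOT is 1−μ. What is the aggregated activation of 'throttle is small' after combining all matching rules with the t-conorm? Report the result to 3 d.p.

0.358

R1: (¬flat=1−0.36=0.64 OR ¬over=1−0.72=0.28) = 0.7408; AND[a·b] with ¬under=1−0.47=0.53 → w = 0.3926
R2: under=0.47, flat=0.36; AND[a·b] → w = 0.1692
R3: downhill=0.52 → w = 0.5200
R4: on_target=0.63, flat=0.36; AND[a·b] → w = 0.2268
Rules with consequent 'small': {R2, R4} → strengths 0.1692, 0.2268
Aggregate via t-conorm [a + b − a·b]: 0.3576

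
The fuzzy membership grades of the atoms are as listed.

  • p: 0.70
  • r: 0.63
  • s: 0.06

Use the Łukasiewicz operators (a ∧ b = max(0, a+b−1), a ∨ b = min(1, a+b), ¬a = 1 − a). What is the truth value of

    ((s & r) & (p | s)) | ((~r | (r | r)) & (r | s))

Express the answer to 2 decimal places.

0.69

s & r = max(0, a+b−1) on (0.06, 0.63) = 0.00
p | s = min(1, a+b) on (0.70, 0.06) = 0.76
(s & r) & (p | s) = max(0, a+b−1) on (0.00, 0.76) = 0.00
~r = 1 − 0.63 = 0.37
r | r = min(1, a+b) on (0.63, 0.63) = 1.00
~r | (r | r) = min(1, a+b) on (0.37, 1.00) = 1.00
r | s = min(1, a+b) on (0.63, 0.06) = 0.69
(~r | (r | r)) & (r | s) = max(0, a+b−1) on (1.00, 0.69) = 0.69
((s & r) & (p | s)) | ((~r | (r | r)) & (r | s)) = min(1, a+b) on (0.00, 0.69) = 0.69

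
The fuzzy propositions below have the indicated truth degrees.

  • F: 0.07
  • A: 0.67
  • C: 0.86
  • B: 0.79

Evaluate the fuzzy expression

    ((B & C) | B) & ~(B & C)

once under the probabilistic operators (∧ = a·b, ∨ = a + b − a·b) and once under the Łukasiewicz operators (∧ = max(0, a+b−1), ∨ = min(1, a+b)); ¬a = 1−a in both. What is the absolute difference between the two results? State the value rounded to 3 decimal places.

Under probabilistic:
  B & C = a·b on (0.7900, 0.8600) = 0.6794
  (B & C) | B = a + b − a·b on (0.6794, 0.7900) = 0.9327
  B & C = a·b on (0.7900, 0.8600) = 0.6794
  ~(B & C) = 1 − 0.6794 = 0.3206
  ((B & C) | B) & ~(B & C) = a·b on (0.9327, 0.3206) = 0.2990
  → value = 0.2990
Under Łukasiewicz:
  B & C = max(0, a+b−1) on (0.79, 0.86) = 0.65
  (B & C) | B = min(1, a+b) on (0.65, 0.79) = 1.00
  B & C = max(0, a+b−1) on (0.79, 0.86) = 0.65
  ~(B & C) = 1 − 0.65 = 0.35
  ((B & C) | B) & ~(B & C) = max(0, a+b−1) on (1.00, 0.35) = 0.35
  → value = 0.3500
|0.2990 − 0.3500| = 0.051

0.051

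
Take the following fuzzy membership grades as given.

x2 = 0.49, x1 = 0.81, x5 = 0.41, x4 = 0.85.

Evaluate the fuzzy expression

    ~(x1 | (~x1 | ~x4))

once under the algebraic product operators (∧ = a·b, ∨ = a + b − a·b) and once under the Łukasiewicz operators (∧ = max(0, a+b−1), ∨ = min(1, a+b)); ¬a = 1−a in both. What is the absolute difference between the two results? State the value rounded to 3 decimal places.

Under algebraic product:
  ~x1 = 1 − 0.8100 = 0.1900
  ~x4 = 1 − 0.8500 = 0.1500
  ~x1 | ~x4 = a + b − a·b on (0.1900, 0.1500) = 0.3115
  x1 | (~x1 | ~x4) = a + b − a·b on (0.8100, 0.3115) = 0.8692
  ~(x1 | (~x1 | ~x4)) = 1 − 0.8692 = 0.1308
  → value = 0.1308
Under Łukasiewicz:
  ~x1 = 1 − 0.81 = 0.19
  ~x4 = 1 − 0.85 = 0.15
  ~x1 | ~x4 = min(1, a+b) on (0.19, 0.15) = 0.34
  x1 | (~x1 | ~x4) = min(1, a+b) on (0.81, 0.34) = 1.00
  ~(x1 | (~x1 | ~x4)) = 1 − 1.00 = 0.00
  → value = 0.0000
|0.1308 − 0.0000| = 0.131

0.131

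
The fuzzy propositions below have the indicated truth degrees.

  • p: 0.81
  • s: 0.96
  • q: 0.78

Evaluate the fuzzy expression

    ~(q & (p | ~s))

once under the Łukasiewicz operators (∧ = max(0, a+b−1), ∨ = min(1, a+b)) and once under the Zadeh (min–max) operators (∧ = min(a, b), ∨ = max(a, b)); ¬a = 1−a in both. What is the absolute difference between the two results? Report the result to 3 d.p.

0.150

Under Łukasiewicz:
  ~s = 1 − 0.96 = 0.04
  p | ~s = min(1, a+b) on (0.81, 0.04) = 0.85
  q & (p | ~s) = max(0, a+b−1) on (0.78, 0.85) = 0.63
  ~(q & (p | ~s)) = 1 − 0.63 = 0.37
  → value = 0.3700
Under Zadeh (min–max):
  ~s = 1 − 0.96 = 0.04
  p | ~s = max(a, b) on (0.81, 0.04) = 0.81
  q & (p | ~s) = min(a, b) on (0.78, 0.81) = 0.78
  ~(q & (p | ~s)) = 1 − 0.78 = 0.22
  → value = 0.2200
|0.3700 − 0.2200| = 0.150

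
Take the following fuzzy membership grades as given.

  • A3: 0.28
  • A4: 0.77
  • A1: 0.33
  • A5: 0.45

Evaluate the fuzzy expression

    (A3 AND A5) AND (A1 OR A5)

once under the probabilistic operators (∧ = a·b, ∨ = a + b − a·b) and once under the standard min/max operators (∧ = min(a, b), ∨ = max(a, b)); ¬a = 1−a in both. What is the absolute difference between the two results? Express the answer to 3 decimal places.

Under probabilistic:
  A3 AND A5 = a·b on (0.2800, 0.4500) = 0.1260
  A1 OR A5 = a + b − a·b on (0.3300, 0.4500) = 0.6315
  (A3 AND A5) AND (A1 OR A5) = a·b on (0.1260, 0.6315) = 0.0796
  → value = 0.0796
Under standard min/max:
  A3 AND A5 = min(a, b) on (0.28, 0.45) = 0.28
  A1 OR A5 = max(a, b) on (0.33, 0.45) = 0.45
  (A3 AND A5) AND (A1 OR A5) = min(a, b) on (0.28, 0.45) = 0.28
  → value = 0.2800
|0.0796 − 0.2800| = 0.200

0.200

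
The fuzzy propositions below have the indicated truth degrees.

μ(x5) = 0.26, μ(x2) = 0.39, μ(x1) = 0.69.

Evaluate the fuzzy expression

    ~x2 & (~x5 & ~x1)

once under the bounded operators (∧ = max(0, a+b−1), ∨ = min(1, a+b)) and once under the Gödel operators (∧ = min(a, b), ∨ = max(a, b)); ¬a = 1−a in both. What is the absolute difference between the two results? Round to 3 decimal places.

Under bounded:
  ~x2 = 1 − 0.39 = 0.61
  ~x5 = 1 − 0.26 = 0.74
  ~x1 = 1 − 0.69 = 0.31
  ~x5 & ~x1 = max(0, a+b−1) on (0.74, 0.31) = 0.05
  ~x2 & (~x5 & ~x1) = max(0, a+b−1) on (0.61, 0.05) = 0.00
  → value = 0.0000
Under Gödel:
  ~x2 = 1 − 0.39 = 0.61
  ~x5 = 1 − 0.26 = 0.74
  ~x1 = 1 − 0.69 = 0.31
  ~x5 & ~x1 = min(a, b) on (0.74, 0.31) = 0.31
  ~x2 & (~x5 & ~x1) = min(a, b) on (0.61, 0.31) = 0.31
  → value = 0.3100
|0.0000 − 0.3100| = 0.310

0.310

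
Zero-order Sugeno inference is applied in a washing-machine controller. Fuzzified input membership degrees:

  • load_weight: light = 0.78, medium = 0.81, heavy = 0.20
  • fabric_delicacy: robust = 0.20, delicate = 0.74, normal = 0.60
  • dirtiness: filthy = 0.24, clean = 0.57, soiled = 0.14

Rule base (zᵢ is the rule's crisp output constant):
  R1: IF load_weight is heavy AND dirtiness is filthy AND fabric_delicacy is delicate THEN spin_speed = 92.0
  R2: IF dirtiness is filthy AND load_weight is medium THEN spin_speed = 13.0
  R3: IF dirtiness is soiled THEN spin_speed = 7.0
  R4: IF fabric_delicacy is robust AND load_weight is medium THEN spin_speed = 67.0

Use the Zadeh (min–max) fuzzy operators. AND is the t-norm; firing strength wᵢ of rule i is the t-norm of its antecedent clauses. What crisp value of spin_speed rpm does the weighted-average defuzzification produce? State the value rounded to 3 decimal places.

46.026

R1 (z=92.0): heavy=0.20, filthy=0.24, delicate=0.74; AND[min(a, b)] → w = 0.20
R2 (z=13.0): filthy=0.24, medium=0.81; AND[min(a, b)] → w = 0.24
R3 (z=7.0): soiled=0.14 → w = 0.14
R4 (z=67.0): robust=0.20, medium=0.81; AND[min(a, b)] → w = 0.20
Weighted average = (0.20·92.0 + 0.24·13.0 + 0.14·7.0 + 0.20·67.0) / (0.20 + 0.24 + 0.14 + 0.20)
  = 35.9000 / 0.7800 = 46.026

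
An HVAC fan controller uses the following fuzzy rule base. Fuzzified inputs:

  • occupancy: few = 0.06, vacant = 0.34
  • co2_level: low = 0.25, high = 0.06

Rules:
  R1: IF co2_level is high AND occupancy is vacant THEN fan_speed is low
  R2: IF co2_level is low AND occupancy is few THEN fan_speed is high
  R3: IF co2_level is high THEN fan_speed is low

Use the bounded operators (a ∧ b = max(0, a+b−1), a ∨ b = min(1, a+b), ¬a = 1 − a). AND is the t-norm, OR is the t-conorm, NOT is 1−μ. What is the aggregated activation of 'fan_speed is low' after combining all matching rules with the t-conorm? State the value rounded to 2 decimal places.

0.06

R1: high=0.06, vacant=0.34; AND[max(0, a+b−1)] → w = 0.00
R2: low=0.25, few=0.06; AND[max(0, a+b−1)] → w = 0.00
R3: high=0.06 → w = 0.06
Rules with consequent 'low': {R1, R3} → strengths 0.00, 0.06
Aggregate via t-conorm [min(1, a+b)]: 0.06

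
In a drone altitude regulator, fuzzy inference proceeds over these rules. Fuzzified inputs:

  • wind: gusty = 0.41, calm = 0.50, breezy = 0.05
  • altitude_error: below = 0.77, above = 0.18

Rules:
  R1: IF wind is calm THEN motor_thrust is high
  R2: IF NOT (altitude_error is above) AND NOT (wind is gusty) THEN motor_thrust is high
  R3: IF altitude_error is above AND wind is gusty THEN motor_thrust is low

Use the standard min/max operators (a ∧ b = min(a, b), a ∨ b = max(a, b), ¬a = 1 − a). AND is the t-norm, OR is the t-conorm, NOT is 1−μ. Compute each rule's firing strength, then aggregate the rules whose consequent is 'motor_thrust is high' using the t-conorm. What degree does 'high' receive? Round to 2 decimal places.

R1: calm=0.50 → w = 0.50
R2: ¬above=1−0.18=0.82, ¬gusty=1−0.41=0.59; AND[min(a, b)] → w = 0.59
R3: above=0.18, gusty=0.41; AND[min(a, b)] → w = 0.18
Rules with consequent 'high': {R1, R2} → strengths 0.50, 0.59
Aggregate via t-conorm [max(a, b)]: 0.59

0.59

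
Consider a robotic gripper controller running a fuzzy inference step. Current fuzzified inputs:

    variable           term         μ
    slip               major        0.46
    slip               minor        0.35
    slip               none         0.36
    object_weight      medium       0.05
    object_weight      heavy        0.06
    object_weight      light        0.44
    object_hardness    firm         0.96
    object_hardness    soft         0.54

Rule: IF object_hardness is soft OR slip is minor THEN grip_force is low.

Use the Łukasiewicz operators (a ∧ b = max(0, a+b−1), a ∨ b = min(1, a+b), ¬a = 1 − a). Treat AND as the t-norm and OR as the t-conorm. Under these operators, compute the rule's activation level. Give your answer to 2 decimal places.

0.89

firing strength: soft=0.54, minor=0.35; OR[min(1, a+b)] → w = 0.89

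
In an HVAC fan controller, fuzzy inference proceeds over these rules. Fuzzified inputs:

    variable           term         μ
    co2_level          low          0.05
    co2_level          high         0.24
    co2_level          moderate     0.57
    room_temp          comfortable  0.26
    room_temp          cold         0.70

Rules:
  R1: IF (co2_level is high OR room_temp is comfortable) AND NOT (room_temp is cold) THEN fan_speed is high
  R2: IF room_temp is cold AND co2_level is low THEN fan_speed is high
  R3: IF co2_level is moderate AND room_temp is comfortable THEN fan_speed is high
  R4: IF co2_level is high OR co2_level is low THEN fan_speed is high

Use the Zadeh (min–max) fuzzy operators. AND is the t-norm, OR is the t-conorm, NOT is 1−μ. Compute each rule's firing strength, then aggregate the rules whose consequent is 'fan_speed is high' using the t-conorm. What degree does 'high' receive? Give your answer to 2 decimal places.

0.26

R1: (high=0.24 OR comfortable=0.26) = 0.26; AND[min(a, b)] with ¬cold=1−0.70=0.30 → w = 0.26
R2: cold=0.70, low=0.05; AND[min(a, b)] → w = 0.05
R3: moderate=0.57, comfortable=0.26; AND[min(a, b)] → w = 0.26
R4: high=0.24, low=0.05; OR[max(a, b)] → w = 0.24
Rules with consequent 'high': {R1, R2, R3, R4} → strengths 0.26, 0.05, 0.26, 0.24
Aggregate via t-conorm [max(a, b)]: 0.26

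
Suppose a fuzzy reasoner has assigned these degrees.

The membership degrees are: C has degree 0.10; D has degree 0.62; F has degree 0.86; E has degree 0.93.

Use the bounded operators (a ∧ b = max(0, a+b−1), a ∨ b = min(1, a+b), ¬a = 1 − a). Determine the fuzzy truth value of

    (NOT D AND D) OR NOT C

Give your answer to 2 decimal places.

0.90

NOT D = 1 − 0.62 = 0.38
NOT D AND D = max(0, a+b−1) on (0.38, 0.62) = 0.00
NOT C = 1 − 0.10 = 0.90
(NOT D AND D) OR NOT C = min(1, a+b) on (0.00, 0.90) = 0.90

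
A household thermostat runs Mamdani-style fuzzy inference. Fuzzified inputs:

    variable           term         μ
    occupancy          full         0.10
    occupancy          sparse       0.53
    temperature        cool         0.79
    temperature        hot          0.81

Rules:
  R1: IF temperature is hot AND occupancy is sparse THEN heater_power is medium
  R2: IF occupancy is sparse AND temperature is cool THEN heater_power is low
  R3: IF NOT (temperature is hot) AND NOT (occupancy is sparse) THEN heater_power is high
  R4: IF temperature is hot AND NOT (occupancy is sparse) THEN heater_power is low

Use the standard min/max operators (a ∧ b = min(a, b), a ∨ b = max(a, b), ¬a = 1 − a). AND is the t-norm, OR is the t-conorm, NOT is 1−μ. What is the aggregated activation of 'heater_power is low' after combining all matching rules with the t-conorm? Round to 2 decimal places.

R1: hot=0.81, sparse=0.53; AND[min(a, b)] → w = 0.53
R2: sparse=0.53, cool=0.79; AND[min(a, b)] → w = 0.53
R3: ¬hot=1−0.81=0.19, ¬sparse=1−0.53=0.47; AND[min(a, b)] → w = 0.19
R4: hot=0.81, ¬sparse=1−0.53=0.47; AND[min(a, b)] → w = 0.47
Rules with consequent 'low': {R2, R4} → strengths 0.53, 0.47
Aggregate via t-conorm [max(a, b)]: 0.53

0.53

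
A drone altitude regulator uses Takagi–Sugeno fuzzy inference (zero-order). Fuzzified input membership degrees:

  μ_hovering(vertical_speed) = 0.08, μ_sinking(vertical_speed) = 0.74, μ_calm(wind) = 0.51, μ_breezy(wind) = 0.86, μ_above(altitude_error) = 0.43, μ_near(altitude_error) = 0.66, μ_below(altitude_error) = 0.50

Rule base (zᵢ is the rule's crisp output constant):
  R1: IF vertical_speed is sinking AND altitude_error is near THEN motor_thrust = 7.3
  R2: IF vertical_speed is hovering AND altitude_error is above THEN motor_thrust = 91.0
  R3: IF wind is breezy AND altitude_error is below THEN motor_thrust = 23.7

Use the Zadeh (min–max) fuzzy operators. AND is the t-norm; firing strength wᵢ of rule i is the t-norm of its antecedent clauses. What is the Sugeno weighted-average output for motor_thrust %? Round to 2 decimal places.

R1 (z=7.3): sinking=0.74, near=0.66; AND[min(a, b)] → w = 0.66
R2 (z=91.0): hovering=0.08, above=0.43; AND[min(a, b)] → w = 0.08
R3 (z=23.7): breezy=0.86, below=0.50; AND[min(a, b)] → w = 0.50
Weighted average = (0.66·7.3 + 0.08·91.0 + 0.50·23.7) / (0.66 + 0.08 + 0.50)
  = 23.9480 / 1.2400 = 19.31

19.31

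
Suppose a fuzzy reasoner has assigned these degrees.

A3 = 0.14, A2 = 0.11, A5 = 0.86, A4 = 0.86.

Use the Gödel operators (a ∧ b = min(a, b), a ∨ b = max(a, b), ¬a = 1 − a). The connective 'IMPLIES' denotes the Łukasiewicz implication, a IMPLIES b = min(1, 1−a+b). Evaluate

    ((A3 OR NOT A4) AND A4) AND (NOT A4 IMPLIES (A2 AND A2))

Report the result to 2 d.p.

0.14

NOT A4 = 1 − 0.86 = 0.14
A3 OR NOT A4 = max(a, b) on (0.14, 0.14) = 0.14
(A3 OR NOT A4) AND A4 = min(a, b) on (0.14, 0.86) = 0.14
NOT A4 = 1 − 0.86 = 0.14
A2 AND A2 = min(a, b) on (0.11, 0.11) = 0.11
NOT A4 IMPLIES (A2 AND A2)  [Łukasiewicz: min(1, 1−a+b)] with a=0.14, b=0.11 → 0.97
((A3 OR NOT A4) AND A4) AND (NOT A4 IMPLIES (A2 AND A2)) = min(a, b) on (0.14, 0.97) = 0.14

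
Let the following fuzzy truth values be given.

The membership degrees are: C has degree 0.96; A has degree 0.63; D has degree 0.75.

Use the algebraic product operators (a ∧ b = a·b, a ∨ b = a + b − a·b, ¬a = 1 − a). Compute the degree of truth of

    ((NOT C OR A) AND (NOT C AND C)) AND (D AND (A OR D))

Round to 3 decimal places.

0.017

NOT C = 1 − 0.9600 = 0.0400
NOT C OR A = a + b − a·b on (0.0400, 0.6300) = 0.6448
NOT C = 1 − 0.9600 = 0.0400
NOT C AND C = a·b on (0.0400, 0.9600) = 0.0384
(NOT C OR A) AND (NOT C AND C) = a·b on (0.6448, 0.0384) = 0.0248
A OR D = a + b − a·b on (0.6300, 0.7500) = 0.9075
D AND (A OR D) = a·b on (0.7500, 0.9075) = 0.6806
((NOT C OR A) AND (NOT C AND C)) AND (D AND (A OR D)) = a·b on (0.0248, 0.6806) = 0.0169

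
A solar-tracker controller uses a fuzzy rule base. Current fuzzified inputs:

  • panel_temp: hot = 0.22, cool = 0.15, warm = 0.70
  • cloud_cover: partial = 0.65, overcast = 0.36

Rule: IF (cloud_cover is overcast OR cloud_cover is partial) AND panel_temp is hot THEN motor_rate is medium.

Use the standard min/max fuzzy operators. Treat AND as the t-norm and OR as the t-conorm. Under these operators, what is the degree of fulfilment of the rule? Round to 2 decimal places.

0.22

firing strength: (overcast=0.36 OR partial=0.65) = 0.65; AND[min(a, b)] with hot=0.22 → w = 0.22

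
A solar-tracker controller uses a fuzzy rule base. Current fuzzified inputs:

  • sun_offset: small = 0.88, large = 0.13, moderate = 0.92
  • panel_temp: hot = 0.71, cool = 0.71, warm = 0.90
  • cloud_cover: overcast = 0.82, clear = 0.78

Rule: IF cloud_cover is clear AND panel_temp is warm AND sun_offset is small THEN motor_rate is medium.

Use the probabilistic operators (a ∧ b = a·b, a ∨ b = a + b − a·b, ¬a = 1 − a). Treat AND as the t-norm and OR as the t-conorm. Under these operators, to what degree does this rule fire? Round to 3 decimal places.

0.618

firing strength: clear=0.78, warm=0.90, small=0.88; AND[a·b] → w = 0.6178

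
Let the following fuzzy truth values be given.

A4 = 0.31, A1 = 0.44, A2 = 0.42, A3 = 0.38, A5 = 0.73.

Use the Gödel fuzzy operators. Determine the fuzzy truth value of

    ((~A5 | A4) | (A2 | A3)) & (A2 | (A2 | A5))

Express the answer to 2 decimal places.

~A5 = 1 − 0.73 = 0.27
~A5 | A4 = max(a, b) on (0.27, 0.31) = 0.31
A2 | A3 = max(a, b) on (0.42, 0.38) = 0.42
(~A5 | A4) | (A2 | A3) = max(a, b) on (0.31, 0.42) = 0.42
A2 | A5 = max(a, b) on (0.42, 0.73) = 0.73
A2 | (A2 | A5) = max(a, b) on (0.42, 0.73) = 0.73
((~A5 | A4) | (A2 | A3)) & (A2 | (A2 | A5)) = min(a, b) on (0.42, 0.73) = 0.42

0.42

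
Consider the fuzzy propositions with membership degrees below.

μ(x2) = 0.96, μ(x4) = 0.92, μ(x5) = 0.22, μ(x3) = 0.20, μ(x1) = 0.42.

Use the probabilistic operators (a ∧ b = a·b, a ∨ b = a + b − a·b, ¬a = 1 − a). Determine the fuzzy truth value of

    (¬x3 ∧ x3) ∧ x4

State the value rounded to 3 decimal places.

¬x3 = 1 − 0.2000 = 0.8000
¬x3 ∧ x3 = a·b on (0.8000, 0.2000) = 0.1600
(¬x3 ∧ x3) ∧ x4 = a·b on (0.1600, 0.9200) = 0.1472

0.147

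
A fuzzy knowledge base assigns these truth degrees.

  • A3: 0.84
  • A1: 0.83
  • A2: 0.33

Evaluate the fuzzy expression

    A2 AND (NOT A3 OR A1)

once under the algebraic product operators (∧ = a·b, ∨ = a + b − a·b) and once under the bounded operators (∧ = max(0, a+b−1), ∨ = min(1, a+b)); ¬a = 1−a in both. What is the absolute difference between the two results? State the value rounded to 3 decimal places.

Under algebraic product:
  NOT A3 = 1 − 0.8400 = 0.1600
  NOT A3 OR A1 = a + b − a·b on (0.1600, 0.8300) = 0.8572
  A2 AND (NOT A3 OR A1) = a·b on (0.3300, 0.8572) = 0.2829
  → value = 0.2829
Under bounded:
  NOT A3 = 1 − 0.84 = 0.16
  NOT A3 OR A1 = min(1, a+b) on (0.16, 0.83) = 0.99
  A2 AND (NOT A3 OR A1) = max(0, a+b−1) on (0.33, 0.99) = 0.32
  → value = 0.3200
|0.2829 − 0.3200| = 0.037

0.037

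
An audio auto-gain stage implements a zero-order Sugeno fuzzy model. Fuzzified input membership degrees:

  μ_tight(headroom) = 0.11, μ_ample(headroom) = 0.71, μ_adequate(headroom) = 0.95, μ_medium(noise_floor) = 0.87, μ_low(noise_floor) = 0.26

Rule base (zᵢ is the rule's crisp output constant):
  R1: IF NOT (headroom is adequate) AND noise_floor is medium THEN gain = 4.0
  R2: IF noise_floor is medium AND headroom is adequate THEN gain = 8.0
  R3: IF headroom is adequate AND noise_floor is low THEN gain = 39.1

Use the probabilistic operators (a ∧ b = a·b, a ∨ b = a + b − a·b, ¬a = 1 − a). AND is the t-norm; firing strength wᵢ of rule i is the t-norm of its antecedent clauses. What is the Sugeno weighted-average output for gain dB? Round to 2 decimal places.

14.72

R1 (z=4.0): ¬adequate=1−0.95=0.05, medium=0.87; AND[a·b] → w = 0.0435
R2 (z=8.0): medium=0.87, adequate=0.95; AND[a·b] → w = 0.8265
R3 (z=39.1): adequate=0.95, low=0.26; AND[a·b] → w = 0.2470
Weighted average = (0.0435·4.0 + 0.8265·8.0 + 0.2470·39.1) / (0.0435 + 0.8265 + 0.2470)
  = 16.4437 / 1.1170 = 14.72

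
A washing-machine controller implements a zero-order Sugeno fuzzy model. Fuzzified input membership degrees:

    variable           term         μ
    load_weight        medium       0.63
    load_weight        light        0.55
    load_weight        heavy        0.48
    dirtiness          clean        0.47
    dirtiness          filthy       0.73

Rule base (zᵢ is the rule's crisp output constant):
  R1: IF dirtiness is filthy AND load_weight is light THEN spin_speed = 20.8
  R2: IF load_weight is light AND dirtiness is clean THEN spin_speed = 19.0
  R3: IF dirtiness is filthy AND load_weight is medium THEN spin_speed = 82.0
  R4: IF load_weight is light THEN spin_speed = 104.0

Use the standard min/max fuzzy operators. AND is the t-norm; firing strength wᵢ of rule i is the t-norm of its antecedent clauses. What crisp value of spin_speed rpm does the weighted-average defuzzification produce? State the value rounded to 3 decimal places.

58.741

R1 (z=20.8): filthy=0.73, light=0.55; AND[min(a, b)] → w = 0.55
R2 (z=19.0): light=0.55, clean=0.47; AND[min(a, b)] → w = 0.47
R3 (z=82.0): filthy=0.73, medium=0.63; AND[min(a, b)] → w = 0.63
R4 (z=104.0): light=0.55 → w = 0.55
Weighted average = (0.55·20.8 + 0.47·19.0 + 0.63·82.0 + 0.55·104.0) / (0.55 + 0.47 + 0.63 + 0.55)
  = 129.2300 / 2.2000 = 58.741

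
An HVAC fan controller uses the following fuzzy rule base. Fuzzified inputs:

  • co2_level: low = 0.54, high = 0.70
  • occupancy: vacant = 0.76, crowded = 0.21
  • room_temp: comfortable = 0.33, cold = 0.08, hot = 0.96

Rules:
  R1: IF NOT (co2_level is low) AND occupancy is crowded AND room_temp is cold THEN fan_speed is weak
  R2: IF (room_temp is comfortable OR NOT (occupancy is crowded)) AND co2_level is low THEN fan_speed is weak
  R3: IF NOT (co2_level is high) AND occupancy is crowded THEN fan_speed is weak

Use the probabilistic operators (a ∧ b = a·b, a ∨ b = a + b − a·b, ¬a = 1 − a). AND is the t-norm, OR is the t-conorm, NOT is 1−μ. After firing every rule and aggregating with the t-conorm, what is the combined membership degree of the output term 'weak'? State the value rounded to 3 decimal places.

R1: ¬low=1−0.54=0.46, crowded=0.21, cold=0.08; AND[a·b] → w = 0.0077
R2: (comfortable=0.33 OR ¬crowded=1−0.21=0.79) = 0.8593; AND[a·b] with low=0.54 → w = 0.4640
R3: ¬high=1−0.70=0.30, crowded=0.21; AND[a·b] → w = 0.0630
Rules with consequent 'weak': {R1, R2, R3} → strengths 0.0077, 0.4640, 0.0630
Aggregate via t-conorm [a + b − a·b]: 0.5017

0.502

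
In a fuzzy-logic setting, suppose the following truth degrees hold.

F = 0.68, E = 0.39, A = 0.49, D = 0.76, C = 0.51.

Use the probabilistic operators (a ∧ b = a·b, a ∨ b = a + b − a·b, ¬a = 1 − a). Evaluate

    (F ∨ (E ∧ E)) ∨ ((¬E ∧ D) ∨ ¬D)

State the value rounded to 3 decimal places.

0.889

E ∧ E = a·b on (0.3900, 0.3900) = 0.1521
F ∨ (E ∧ E) = a + b − a·b on (0.6800, 0.1521) = 0.7287
¬E = 1 − 0.3900 = 0.6100
¬E ∧ D = a·b on (0.6100, 0.7600) = 0.4636
¬D = 1 − 0.7600 = 0.2400
(¬E ∧ D) ∨ ¬D = a + b − a·b on (0.4636, 0.2400) = 0.5923
(F ∨ (E ∧ E)) ∨ ((¬E ∧ D) ∨ ¬D) = a + b − a·b on (0.7287, 0.5923) = 0.8894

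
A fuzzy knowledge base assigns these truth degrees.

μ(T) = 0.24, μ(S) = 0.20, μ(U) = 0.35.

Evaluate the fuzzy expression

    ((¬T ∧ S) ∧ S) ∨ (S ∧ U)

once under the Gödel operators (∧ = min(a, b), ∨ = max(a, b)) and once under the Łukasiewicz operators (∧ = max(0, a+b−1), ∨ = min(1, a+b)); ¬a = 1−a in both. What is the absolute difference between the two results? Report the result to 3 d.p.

Under Gödel:
  ¬T = 1 − 0.24 = 0.76
  ¬T ∧ S = min(a, b) on (0.76, 0.20) = 0.20
  (¬T ∧ S) ∧ S = min(a, b) on (0.20, 0.20) = 0.20
  S ∧ U = min(a, b) on (0.20, 0.35) = 0.20
  ((¬T ∧ S) ∧ S) ∨ (S ∧ U) = max(a, b) on (0.20, 0.20) = 0.20
  → value = 0.2000
Under Łukasiewicz:
  ¬T = 1 − 0.24 = 0.76
  ¬T ∧ S = max(0, a+b−1) on (0.76, 0.20) = 0.00
  (¬T ∧ S) ∧ S = max(0, a+b−1) on (0.00, 0.20) = 0.00
  S ∧ U = max(0, a+b−1) on (0.20, 0.35) = 0.00
  ((¬T ∧ S) ∧ S) ∨ (S ∧ U) = min(1, a+b) on (0.00, 0.00) = 0.00
  → value = 0.0000
|0.2000 − 0.0000| = 0.200

0.200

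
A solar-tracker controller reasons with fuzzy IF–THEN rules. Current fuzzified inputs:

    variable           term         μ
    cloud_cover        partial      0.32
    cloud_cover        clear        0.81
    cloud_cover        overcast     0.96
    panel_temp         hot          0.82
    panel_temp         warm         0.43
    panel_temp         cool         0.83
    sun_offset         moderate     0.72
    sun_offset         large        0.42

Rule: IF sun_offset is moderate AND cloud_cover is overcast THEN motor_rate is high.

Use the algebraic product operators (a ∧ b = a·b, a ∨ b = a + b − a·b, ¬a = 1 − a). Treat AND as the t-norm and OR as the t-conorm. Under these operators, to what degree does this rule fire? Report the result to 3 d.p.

0.691

firing strength: moderate=0.72, overcast=0.96; AND[a·b] → w = 0.6912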